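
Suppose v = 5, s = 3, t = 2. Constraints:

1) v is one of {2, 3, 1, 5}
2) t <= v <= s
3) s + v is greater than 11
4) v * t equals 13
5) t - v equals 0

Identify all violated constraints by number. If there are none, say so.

No — constraints 2, 3, 4, and 5 are not satisfied.

1) v = 5 is in {2, 3, 1, 5}  OK
2) values 2, 5, 3; v = 5 is not <= s = 3  FAIL
3) s + v = 3 + 5 = 8; 8 ≤ 11, bound 11 not met  FAIL
4) v * t = 5 * 2 = 10, not 13  FAIL
5) t - v = 2 - 5 = -3, not 0  FAIL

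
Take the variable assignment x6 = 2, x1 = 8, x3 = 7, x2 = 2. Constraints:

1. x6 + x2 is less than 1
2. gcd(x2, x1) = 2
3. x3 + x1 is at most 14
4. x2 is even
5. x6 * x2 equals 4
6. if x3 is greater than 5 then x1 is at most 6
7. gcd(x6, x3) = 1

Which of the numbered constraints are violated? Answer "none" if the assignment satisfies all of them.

1. x6 + x2 = 2 + 2 = 4; 4 ≥ 1, bound 1 not met — does not hold.
2. gcd(2, 8) = 2 — holds.
3. x3 + x1 = 7 + 8 = 15; 15 > 14, bound 14 not met — does not hold.
4. x2 = 2 is even — holds.
5. x6 * x2 = 2 * 2 = 4 — holds.
6. x3 = 7 > 5, so we need x1 ≤ 6; but x1 = 8 > 6 — does not hold.
7. gcd(2, 7) = 1 — holds.

Constraints 1, 3, 6 are violated.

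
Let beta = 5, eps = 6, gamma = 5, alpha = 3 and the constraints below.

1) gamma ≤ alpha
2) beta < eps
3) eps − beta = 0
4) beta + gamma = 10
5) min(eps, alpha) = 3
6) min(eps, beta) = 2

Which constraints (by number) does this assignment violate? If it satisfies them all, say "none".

Violated: 1, 3, and 6.

1) gamma = 5, alpha = 3; 5 > 3 (want ≤)  fails
2) beta = 5, eps = 6; 5 < 6  holds
3) eps − beta = 6 − 5 = 1, not 0  fails
4) beta + gamma = 5 + 5 = 10  holds
5) min(6, 3) = 3  holds
6) min(6, 5) = 5, not 2  fails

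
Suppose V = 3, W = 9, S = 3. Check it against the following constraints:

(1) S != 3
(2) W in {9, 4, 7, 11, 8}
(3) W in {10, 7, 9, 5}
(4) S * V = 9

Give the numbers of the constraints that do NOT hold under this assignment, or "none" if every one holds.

(1) S = 3, but 3 is required to differ — fails.
(2) W = 9 is in {9, 4, 7, 11, 8} — holds.
(3) W = 9 is in {10, 7, 9, 5} — holds.
(4) S * V = 3 * 3 = 9 — holds.

Constraint 1 is violated.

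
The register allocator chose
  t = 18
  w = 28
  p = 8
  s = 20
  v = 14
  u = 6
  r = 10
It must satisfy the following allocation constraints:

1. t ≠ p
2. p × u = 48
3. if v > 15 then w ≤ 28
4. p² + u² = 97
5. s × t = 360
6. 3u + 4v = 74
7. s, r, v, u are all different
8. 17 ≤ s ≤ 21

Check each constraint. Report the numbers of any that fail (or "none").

No — constraint 4 is not satisfied.

1. t = 18, p = 8; distinct — holds.
2. p × u = 8 × 6 = 48 — holds.
3. v = 14, not > 15; antecedent false, conditional vacuously true — holds.
4. p² + u² = 8² + 6² = 64 + 36 = 100, not 97 — does not hold.
5. s × t = 20 × 18 = 360 — holds.
6. 3u + 4v = 3(6) + 4(14) = 74 — holds.
7. values 20, 10, 14, 6 are pairwise distinct — holds.
8. s = 20 lies in [17, 21] — holds.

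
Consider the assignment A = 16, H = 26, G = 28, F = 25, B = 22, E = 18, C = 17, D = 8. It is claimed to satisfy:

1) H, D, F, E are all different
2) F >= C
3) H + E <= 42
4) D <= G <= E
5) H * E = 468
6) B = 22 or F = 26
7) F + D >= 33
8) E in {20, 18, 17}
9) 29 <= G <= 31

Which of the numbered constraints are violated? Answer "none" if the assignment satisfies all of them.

Violated: 3, 4, and 9.

1) values 26, 8, 25, 18 are pairwise distinct — holds.
2) F = 25, C = 17; 25 ≥ 17 — holds.
3) H + E = 26 + 18 = 44; 44 > 42, bound 42 not met — fails.
4) values 8, 28, 18; G = 28 is not <= E = 18 — fails.
5) H * E = 26 * 18 = 468 — holds.
6) B = 22 = 22 (first disjunct) — holds.
7) F + D = 25 + 8 = 33; 33 ≥ 33 — holds.
8) E = 18 is in {20, 18, 17} — holds.
9) G = 28 is outside [29, 31] — fails.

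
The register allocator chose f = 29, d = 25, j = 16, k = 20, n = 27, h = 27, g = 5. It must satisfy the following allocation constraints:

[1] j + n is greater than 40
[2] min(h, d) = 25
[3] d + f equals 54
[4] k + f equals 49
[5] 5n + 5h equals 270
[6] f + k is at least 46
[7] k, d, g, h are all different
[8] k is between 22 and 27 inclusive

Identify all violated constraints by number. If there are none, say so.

The assignment fails constraint 8.

[1] j + n = 16 + 27 = 43; 43 > 40 — OK.
[2] min(27, 25) = 25 — OK.
[3] d + f = 25 + 29 = 54 — OK.
[4] k + f = 20 + 29 = 49 — OK.
[5] 5n + 5h = 5(27) + 5(27) = 270 — OK.
[6] f + k = 29 + 20 = 49; 49 ≥ 46 — OK.
[7] values 20, 25, 5, 27 are pairwise distinct — OK.
[8] k = 20 is outside [22, 27] — violated.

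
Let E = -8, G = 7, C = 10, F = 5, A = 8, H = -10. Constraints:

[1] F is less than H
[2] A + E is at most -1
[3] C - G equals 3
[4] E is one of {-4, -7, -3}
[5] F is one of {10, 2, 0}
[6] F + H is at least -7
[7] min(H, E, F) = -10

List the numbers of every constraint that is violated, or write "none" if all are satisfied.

[1] F = 5, H = -10; 5 ≥ -10 (want <)  ✗
[2] A + E = 8 + (-8) = 0; 0 > -1, bound -1 not met  ✗
[3] C - G = 10 - 7 = 3  ✓
[4] E = -8 is not in {-4, -7, -3}  ✗
[5] F = 5 is not in {10, 2, 0}  ✗
[6] F + H = 5 + (-10) = -5; -5 ≥ -7  ✓
[7] min(-10, -8, 5) = -10  ✓

Constraints 1, 2, 4, and 5 do not hold.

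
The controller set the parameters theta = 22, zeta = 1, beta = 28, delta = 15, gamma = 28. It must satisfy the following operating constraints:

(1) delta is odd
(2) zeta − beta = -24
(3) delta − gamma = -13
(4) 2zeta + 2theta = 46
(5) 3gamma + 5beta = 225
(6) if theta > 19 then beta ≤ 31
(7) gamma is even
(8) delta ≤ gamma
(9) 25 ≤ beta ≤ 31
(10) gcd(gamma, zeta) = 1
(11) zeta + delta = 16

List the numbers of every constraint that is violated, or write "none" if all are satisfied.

(1) delta = 15 is odd — holds.
(2) zeta − beta = 1 − 28 = -27, not -24 — fails.
(3) delta − gamma = 15 − 28 = -13 — holds.
(4) 2zeta + 2theta = 2(1) + 2(22) = 46 — holds.
(5) 3gamma + 5beta = 3(28) + 5(28) = 224, not 225 — fails.
(6) theta = 22 > 19, so we need beta ≤ 31; beta = 28 ≤ 31 — holds.
(7) gamma = 28 is even — holds.
(8) delta = 15, gamma = 28; 15 ≤ 28 — holds.
(9) beta = 28 lies in [25, 31] — holds.
(10) gcd(28, 1) = 1 — holds.
(11) zeta + delta = 1 + 15 = 16 — holds.

Constraints 2 and 5 are violated.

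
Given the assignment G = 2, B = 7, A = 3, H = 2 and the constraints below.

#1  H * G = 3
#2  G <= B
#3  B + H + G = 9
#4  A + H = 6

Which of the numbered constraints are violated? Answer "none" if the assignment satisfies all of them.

#1 H * G = 2 * 2 = 4, not 3 — violated.
#2 G = 2, B = 7; 2 ≤ 7 — OK.
#3 B + H + G = 7 + 2 + 2 = 11, not 9 — violated.
#4 A + H = 3 + 2 = 5, not 6 — violated.

No — constraints 1, 3, 4 are not satisfied.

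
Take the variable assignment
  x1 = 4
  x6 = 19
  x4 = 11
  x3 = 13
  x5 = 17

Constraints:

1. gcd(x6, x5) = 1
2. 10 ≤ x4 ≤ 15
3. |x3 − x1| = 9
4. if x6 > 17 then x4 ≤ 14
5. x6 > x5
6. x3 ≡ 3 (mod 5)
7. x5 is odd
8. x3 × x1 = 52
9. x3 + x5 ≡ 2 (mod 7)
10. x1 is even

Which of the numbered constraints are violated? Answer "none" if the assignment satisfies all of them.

All constraints are satisfied.

1. gcd(19, 17) = 1 — satisfied.
2. x4 = 11 lies in [10, 15] — satisfied.
3. |13 − 4| = 9 — satisfied.
4. x6 = 19 > 17, so we need x4 ≤ 14; x4 = 11 ≤ 14 — satisfied.
5. x6 = 19, x5 = 17; 19 > 17 — satisfied.
6. 13 mod 5 = 3 — satisfied.
7. x5 = 17 is odd — satisfied.
8. x3 × x1 = 13 × 4 = 52 — satisfied.
9. x3 + x5 = 30; 30 mod 7 = 2 — satisfied.
10. x1 = 4 is even — satisfied.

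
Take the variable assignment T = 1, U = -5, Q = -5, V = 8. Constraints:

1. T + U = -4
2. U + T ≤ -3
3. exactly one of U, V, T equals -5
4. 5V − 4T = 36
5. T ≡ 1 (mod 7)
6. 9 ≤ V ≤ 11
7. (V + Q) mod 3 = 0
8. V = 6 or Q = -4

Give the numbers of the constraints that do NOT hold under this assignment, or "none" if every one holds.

1. T + U = 1 + (-5) = -4 — holds.
2. U + T = -5 + 1 = -4; -4 ≤ -3 — holds.
3. U=-5, V=8, T=1; 1 of them equals -5 — holds.
4. 5V − 4T = 5(8) − 4(1) = 36 — holds.
5. 1 mod 7 = 1 — holds.
6. V = 8 is outside [9, 11] — fails.
7. V + Q = 3; 3 mod 3 = 0 — holds.
8. V = 8 ≠ 6 and Q = -5 ≠ -4; both disjuncts false — fails.

No — constraints 6 and 8 are not satisfied.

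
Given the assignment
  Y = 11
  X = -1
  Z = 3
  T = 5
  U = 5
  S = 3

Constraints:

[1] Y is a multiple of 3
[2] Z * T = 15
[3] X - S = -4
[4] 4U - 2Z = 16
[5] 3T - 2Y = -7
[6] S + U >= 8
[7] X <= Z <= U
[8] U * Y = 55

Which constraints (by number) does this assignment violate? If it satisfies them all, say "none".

Constraints 1, 4 do not hold.

[1] 11 = 3*3 + 2, so 3 does not divide 11 — does not hold.
[2] Z * T = 3 * 5 = 15 — holds.
[3] X - S = -1 - 3 = -4 — holds.
[4] 4U - 2Z = 4(5) - 2(3) = 14, not 16 — does not hold.
[5] 3T - 2Y = 3(5) - 2(11) = -7 — holds.
[6] S + U = 3 + 5 = 8; 8 ≥ 8 — holds.
[7] values -1 <= 3 <= 5 — holds.
[8] U * Y = 5 * 11 = 55 — holds.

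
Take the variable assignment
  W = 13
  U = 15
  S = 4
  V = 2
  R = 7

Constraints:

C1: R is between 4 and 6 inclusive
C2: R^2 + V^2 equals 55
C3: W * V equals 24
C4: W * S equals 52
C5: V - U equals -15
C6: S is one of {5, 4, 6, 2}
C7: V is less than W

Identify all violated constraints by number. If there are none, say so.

C1: R = 7 is outside [4, 6] — does not hold.
C2: R^2 + V^2 = 7^2 + 2^2 = 49 + 4 = 53, not 55 — does not hold.
C3: W * V = 13 * 2 = 26, not 24 — does not hold.
C4: W * S = 13 * 4 = 52 — holds.
C5: V - U = 2 - 15 = -13, not -15 — does not hold.
C6: S = 4 is in {5, 4, 6, 2} — holds.
C7: V = 2, W = 13; 2 < 13 — holds.

No — constraints 1, 2, 3, 5 are not satisfied.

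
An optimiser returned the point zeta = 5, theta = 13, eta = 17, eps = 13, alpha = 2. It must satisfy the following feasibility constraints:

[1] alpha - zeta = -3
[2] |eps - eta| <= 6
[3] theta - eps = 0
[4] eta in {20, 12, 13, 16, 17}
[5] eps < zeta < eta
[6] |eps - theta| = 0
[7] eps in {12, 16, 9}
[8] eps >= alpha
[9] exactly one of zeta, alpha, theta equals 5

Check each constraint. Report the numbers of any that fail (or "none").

Constraints 5, 7 do not hold.

[1] alpha - zeta = 2 - 5 = -3  ✓
[2] |13 - 17| = 4; 4 ≤ 6  ✓
[3] theta - eps = 13 - 13 = 0  ✓
[4] eta = 17 is in {20, 12, 13, 16, 17}  ✓
[5] values 13, 5, 17; eps = 13 is not < zeta = 5  ✗
[6] |13 - 13| = 0  ✓
[7] eps = 13 is not in {12, 16, 9}  ✗
[8] eps = 13, alpha = 2; 13 ≥ 2  ✓
[9] zeta=5, alpha=2, theta=13; 1 of them equals 5  ✓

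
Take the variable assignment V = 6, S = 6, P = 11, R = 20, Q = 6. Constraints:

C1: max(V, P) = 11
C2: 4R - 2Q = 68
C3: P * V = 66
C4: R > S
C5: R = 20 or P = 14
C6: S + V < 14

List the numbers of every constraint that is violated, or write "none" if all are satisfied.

C1: max(6, 11) = 11 — holds.
C2: 4R - 2Q = 4(20) - 2(6) = 68 — holds.
C3: P * V = 11 * 6 = 66 — holds.
C4: R = 20, S = 6; 20 > 6 — holds.
C5: R = 20 = 20 (first disjunct) — holds.
C6: S + V = 6 + 6 = 12; 12 < 14 — holds.

The assignment satisfies every constraint.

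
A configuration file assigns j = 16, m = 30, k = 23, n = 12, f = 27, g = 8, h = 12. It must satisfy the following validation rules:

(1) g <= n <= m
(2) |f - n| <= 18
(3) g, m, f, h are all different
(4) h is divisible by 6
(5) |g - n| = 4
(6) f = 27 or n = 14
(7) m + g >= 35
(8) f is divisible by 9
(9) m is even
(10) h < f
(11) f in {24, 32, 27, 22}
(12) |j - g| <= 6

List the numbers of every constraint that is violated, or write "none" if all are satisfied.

(1) values 8 <= 12 <= 30  true
(2) |27 - 12| = 15; 15 ≤ 18  true
(3) values 8, 30, 27, 12 are pairwise distinct  true
(4) 12 / 6 = 2, so 6 divides 12  true
(5) |8 - 12| = 4  true
(6) f = 27 = 27 (first disjunct)  true
(7) m + g = 30 + 8 = 38; 38 ≥ 35  true
(8) 27 / 9 = 3, so 9 divides 27  true
(9) m = 30 is even  true
(10) h = 12, f = 27; 12 < 27  true
(11) f = 27 is in {24, 32, 27, 22}  true
(12) |16 - 8| = 8; 8 > 6, exceeds bound 6  false

Constraint 12 is violated.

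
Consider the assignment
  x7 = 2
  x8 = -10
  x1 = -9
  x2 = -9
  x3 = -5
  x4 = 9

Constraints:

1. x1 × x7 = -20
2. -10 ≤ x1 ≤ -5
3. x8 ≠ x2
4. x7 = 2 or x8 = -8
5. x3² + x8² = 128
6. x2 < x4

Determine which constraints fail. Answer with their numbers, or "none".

1. x1 × x7 = -9 × 2 = -18, not -20  false
2. x1 = -9 lies in [-10, -5]  true
3. x8 = -10, x2 = -9; distinct  true
4. x7 = 2 = 2 (first disjunct)  true
5. x3² + x8² = (-5)² + (-10)² = 25 + 100 = 125, not 128  false
6. x2 = -9, x4 = 9; -9 < 9  true

Violated: 1, 5.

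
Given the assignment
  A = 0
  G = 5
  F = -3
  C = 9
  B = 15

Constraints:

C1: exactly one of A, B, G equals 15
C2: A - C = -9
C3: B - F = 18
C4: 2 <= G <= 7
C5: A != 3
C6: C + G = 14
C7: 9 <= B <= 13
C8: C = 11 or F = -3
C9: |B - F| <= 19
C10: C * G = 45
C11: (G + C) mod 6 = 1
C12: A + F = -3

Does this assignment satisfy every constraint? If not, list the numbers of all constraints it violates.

No — constraints 7 and 11 are not satisfied.

C1: A=0, B=15, G=5; 1 of them equals 15  true
C2: A - C = 0 - 9 = -9  true
C3: B - F = 15 - (-3) = 18  true
C4: G = 5 lies in [2, 7]  true
C5: A = 0, and 0 ≠ 3  true
C6: C + G = 9 + 5 = 14  true
C7: B = 15 is outside [9, 13]  false
C8: C = 9 ≠ 11, but F = -3 = -3 (second disjunct)  true
C9: |15 - (-3)| = 18; 18 ≤ 19  true
C10: C * G = 9 * 5 = 45  true
C11: G + C = 14; 14 mod 6 = 2, not 1  false
C12: A + F = 0 + (-3) = -3  true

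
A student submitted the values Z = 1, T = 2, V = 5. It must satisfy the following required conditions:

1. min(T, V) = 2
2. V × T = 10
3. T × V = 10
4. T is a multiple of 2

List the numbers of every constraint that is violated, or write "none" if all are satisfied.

1. min(2, 5) = 2 — OK.
2. V × T = 5 × 2 = 10 — OK.
3. T × V = 2 × 5 = 10 — OK.
4. 2 / 2 = 1, so 2 divides 2 — OK.

All constraints are satisfied.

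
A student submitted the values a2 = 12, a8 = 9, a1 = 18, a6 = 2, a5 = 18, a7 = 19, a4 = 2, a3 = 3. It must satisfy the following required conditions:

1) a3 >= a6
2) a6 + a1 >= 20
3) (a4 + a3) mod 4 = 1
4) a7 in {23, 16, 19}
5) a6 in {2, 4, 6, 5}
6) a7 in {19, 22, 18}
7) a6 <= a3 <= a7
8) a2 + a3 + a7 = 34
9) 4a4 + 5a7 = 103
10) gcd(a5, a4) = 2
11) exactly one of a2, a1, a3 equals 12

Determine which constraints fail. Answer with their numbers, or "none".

Yes — all constraints hold.

1) a3 = 3, a6 = 2; 3 ≥ 2  OK
2) a6 + a1 = 2 + 18 = 20; 20 ≥ 20  OK
3) a4 + a3 = 5; 5 mod 4 = 1  OK
4) a7 = 19 is in {23, 16, 19}  OK
5) a6 = 2 is in {2, 4, 6, 5}  OK
6) a7 = 19 is in {19, 22, 18}  OK
7) values 2 <= 3 <= 19  OK
8) a2 + a3 + a7 = 12 + 3 + 19 = 34  OK
9) 4a4 + 5a7 = 4(2) + 5(19) = 103  OK
10) gcd(18, 2) = 2  OK
11) a2=12, a1=18, a3=3; 1 of them equals 12  OK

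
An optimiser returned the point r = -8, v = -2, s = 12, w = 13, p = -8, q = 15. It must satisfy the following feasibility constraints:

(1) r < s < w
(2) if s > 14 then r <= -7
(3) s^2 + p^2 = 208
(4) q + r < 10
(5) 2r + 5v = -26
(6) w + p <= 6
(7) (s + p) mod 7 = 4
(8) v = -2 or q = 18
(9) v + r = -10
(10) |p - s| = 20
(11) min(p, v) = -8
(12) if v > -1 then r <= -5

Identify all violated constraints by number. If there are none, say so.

(1) values -8 < 12 < 13  OK
(2) s = 12, not > 14; antecedent false, conditional vacuously true  OK
(3) s^2 + p^2 = 12^2 + (-8)^2 = 144 + 64 = 208  OK
(4) q + r = 15 + (-8) = 7; 7 < 10  OK
(5) 2r + 5v = 2(-8) + 5(-2) = -26  OK
(6) w + p = 13 + (-8) = 5; 5 ≤ 6  OK
(7) s + p = 4; 4 mod 7 = 4  OK
(8) v = -2 = -2 (first disjunct)  OK
(9) v + r = -2 + (-8) = -10  OK
(10) |-8 - 12| = 20  OK
(11) min(-8, -2) = -8  OK
(12) v = -2, not > -1; antecedent false, conditional vacuously true  OK

Yes — all constraints hold.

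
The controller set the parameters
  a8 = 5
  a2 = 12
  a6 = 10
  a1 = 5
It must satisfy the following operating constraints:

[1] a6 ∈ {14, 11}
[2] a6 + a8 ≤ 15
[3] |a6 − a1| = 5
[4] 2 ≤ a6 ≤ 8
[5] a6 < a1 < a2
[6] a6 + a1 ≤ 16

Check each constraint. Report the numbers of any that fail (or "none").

[1] a6 = 10 is not in {14, 11} — violated.
[2] a6 + a8 = 10 + 5 = 15; 15 ≤ 15 — OK.
[3] |10 − 5| = 5 — OK.
[4] a6 = 10 is outside [2, 8] — violated.
[5] values 10, 5, 12; a6 = 10 is not < a1 = 5 — violated.
[6] a6 + a1 = 10 + 5 = 15; 15 ≤ 16 — OK.

Constraints 1, 4, and 5 do not hold.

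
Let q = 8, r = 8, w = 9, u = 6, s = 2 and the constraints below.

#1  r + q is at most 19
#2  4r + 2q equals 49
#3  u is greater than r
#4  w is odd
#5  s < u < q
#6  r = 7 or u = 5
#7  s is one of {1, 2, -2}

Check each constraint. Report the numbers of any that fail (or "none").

The assignment fails constraints 2, 3, 6.

#1 r + q = 8 + 8 = 16; 16 ≤ 19  ✔
#2 4r + 2q = 4(8) + 2(8) = 48, not 49  ✘
#3 u = 6, r = 8; 6 ≤ 8 (want >)  ✘
#4 w = 9 is odd  ✔
#5 values 2 < 6 < 8  ✔
#6 r = 8 ≠ 7 and u = 6 ≠ 5; both disjuncts false  ✘
#7 s = 2 is in {1, 2, -2}  ✔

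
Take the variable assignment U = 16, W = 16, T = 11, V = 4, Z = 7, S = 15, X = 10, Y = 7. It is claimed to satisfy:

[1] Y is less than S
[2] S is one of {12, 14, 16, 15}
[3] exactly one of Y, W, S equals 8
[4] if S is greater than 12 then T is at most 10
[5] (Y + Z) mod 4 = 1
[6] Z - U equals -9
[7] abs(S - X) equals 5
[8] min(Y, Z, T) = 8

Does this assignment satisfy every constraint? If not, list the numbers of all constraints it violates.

The assignment fails constraints 3, 4, 5, and 8.

[1] Y = 7, S = 15; 7 < 15  true
[2] S = 15 is in {12, 14, 16, 15}  true
[3] Y=7, W=16, S=15; 0 of them equal 8, not exactly one  false
[4] S = 15 > 12, so we need T ≤ 10; but T = 11 > 10  false
[5] Y + Z = 14; 14 mod 4 = 2, not 1  false
[6] Z - U = 7 - 16 = -9  true
[7] abs(15 - 10) = 5  true
[8] min(7, 7, 11) = 7, not 8  false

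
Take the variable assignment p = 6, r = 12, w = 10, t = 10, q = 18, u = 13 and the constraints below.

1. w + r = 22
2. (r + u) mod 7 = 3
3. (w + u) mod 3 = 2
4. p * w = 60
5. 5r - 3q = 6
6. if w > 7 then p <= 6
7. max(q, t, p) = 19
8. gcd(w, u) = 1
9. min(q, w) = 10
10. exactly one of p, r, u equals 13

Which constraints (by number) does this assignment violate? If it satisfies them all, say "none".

1. w + r = 10 + 12 = 22 — holds.
2. r + u = 25; 25 mod 7 = 4, not 3 — does not hold.
3. w + u = 23; 23 mod 3 = 2 — holds.
4. p * w = 6 * 10 = 60 — holds.
5. 5r - 3q = 5(12) - 3(18) = 6 — holds.
6. w = 10 > 7, so we need p ≤ 6; p = 6 ≤ 6 — holds.
7. max(18, 10, 6) = 18, not 19 — does not hold.
8. gcd(10, 13) = 1 — holds.
9. min(18, 10) = 10 — holds.
10. p=6, r=12, u=13; 1 of them equals 13 — holds.

The assignment fails constraints 2 and 7.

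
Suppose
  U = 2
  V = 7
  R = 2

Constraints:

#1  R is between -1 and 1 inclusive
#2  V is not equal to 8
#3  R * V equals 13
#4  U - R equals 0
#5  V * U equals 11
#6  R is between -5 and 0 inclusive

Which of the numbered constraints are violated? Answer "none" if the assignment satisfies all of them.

#1 R = 2 is outside [-1, 1]  FAIL
#2 V = 7, and 7 ≠ 8  OK
#3 R * V = 2 * 7 = 14, not 13  FAIL
#4 U - R = 2 - 2 = 0  OK
#5 V * U = 7 * 2 = 14, not 11  FAIL
#6 R = 2 is outside [-5, 0]  FAIL

Constraints 1, 3, 5, and 6 are violated.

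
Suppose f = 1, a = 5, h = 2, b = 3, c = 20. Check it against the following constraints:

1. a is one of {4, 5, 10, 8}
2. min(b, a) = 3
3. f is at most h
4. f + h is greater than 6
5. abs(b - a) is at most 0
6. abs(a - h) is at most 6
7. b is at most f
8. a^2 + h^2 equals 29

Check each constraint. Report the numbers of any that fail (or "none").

Constraints 4, 5, and 7 are violated.

1. a = 5 is in {4, 5, 10, 8}  true
2. min(3, 5) = 3  true
3. f = 1, h = 2; 1 ≤ 2  true
4. f + h = 1 + 2 = 3; 3 ≤ 6, bound 6 not met  false
5. abs(3 - 5) = 2; 2 > 0, exceeds bound 0  false
6. abs(5 - 2) = 3; 3 ≤ 6  true
7. b = 3, f = 1; 3 > 1 (want ≤)  false
8. a^2 + h^2 = 5^2 + 2^2 = 25 + 4 = 29  true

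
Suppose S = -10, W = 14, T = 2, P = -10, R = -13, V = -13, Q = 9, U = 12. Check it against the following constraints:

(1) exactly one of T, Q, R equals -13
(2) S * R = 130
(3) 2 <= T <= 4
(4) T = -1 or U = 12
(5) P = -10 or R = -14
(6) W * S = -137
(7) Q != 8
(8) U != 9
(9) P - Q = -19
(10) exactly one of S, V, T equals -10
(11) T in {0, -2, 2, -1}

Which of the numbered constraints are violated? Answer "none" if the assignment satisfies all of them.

The assignment fails constraint 6.

(1) T=2, Q=9, R=-13; 1 of them equals -13  OK
(2) S * R = -10 * (-13) = 130  OK
(3) T = 2 lies in [2, 4]  OK
(4) T = 2 ≠ -1, but U = 12 = 12 (second disjunct)  OK
(5) P = -10 = -10 (first disjunct)  OK
(6) W * S = 14 * (-10) = -140, not -137  FAIL
(7) Q = 9, and 9 ≠ 8  OK
(8) U = 12, and 12 ≠ 9  OK
(9) P - Q = -10 - 9 = -19  OK
(10) S=-10, V=-13, T=2; 1 of them equals -10  OK
(11) T = 2 is in {0, -2, 2, -1}  OK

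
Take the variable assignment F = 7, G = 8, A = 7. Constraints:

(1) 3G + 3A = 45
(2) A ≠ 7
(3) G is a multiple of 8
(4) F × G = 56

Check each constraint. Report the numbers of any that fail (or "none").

(1) 3G + 3A = 3(8) + 3(7) = 45 — holds.
(2) A = 7, but 7 is required to differ — fails.
(3) 8 / 8 = 1, so 8 divides 8 — holds.
(4) F × G = 7 × 8 = 56 — holds.

Violated: 2.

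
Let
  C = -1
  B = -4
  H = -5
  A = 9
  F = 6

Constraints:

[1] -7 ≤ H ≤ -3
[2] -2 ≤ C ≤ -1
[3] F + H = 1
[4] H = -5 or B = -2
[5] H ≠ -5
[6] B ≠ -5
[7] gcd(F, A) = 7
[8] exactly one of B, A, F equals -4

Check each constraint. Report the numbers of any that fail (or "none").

[1] H = -5 lies in [-7, -3]  true
[2] C = -1 lies in [-2, -1]  true
[3] F + H = 6 + (-5) = 1  true
[4] H = -5 = -5 (first disjunct)  true
[5] H = -5, but -5 is required to differ  false
[6] B = -4, and -4 ≠ -5  true
[7] gcd(6, 9) = 3, not 7  false
[8] B=-4, A=9, F=6; 1 of them equals -4  true

Constraints 5, 7 are violated.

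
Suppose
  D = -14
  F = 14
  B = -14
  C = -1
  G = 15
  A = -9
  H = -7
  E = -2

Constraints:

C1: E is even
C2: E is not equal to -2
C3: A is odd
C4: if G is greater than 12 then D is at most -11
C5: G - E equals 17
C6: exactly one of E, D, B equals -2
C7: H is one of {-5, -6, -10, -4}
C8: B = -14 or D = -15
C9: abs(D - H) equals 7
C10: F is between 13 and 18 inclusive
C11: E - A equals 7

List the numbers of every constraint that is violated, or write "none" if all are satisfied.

Violated: 2 and 7.

C1: E = -2 is even  ✔
C2: E = -2, but -2 is required to differ  ✘
C3: A = -9 is odd  ✔
C4: G = 15 > 12, so we need D ≤ -11; D = -14 ≤ -11  ✔
C5: G - E = 15 - (-2) = 17  ✔
C6: E=-2, D=-14, B=-14; 1 of them equals -2  ✔
C7: H = -7 is not in {-5, -6, -10, -4}  ✘
C8: B = -14 = -14 (first disjunct)  ✔
C9: abs(-14 - (-7)) = 7  ✔
C10: F = 14 lies in [13, 18]  ✔
C11: E - A = -2 - (-9) = 7  ✔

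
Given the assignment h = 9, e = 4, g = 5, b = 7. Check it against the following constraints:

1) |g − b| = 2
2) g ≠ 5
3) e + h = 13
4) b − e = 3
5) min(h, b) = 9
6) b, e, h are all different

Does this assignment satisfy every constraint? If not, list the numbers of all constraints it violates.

1) |5 − 7| = 2  ✔
2) g = 5, but 5 is required to differ  ✘
3) e + h = 4 + 9 = 13  ✔
4) b − e = 7 − 4 = 3  ✔
5) min(9, 7) = 7, not 9  ✘
6) values 7, 4, 9 are pairwise distinct  ✔

The assignment fails constraints 2, 5.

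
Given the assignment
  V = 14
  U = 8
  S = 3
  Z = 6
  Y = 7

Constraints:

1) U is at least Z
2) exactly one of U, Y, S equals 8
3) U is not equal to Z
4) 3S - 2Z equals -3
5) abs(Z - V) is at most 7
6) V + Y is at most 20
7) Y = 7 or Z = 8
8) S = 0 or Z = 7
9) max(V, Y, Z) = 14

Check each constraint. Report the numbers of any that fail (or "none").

1) U = 8, Z = 6; 8 ≥ 6  ✔
2) U=8, Y=7, S=3; 1 of them equals 8  ✔
3) U = 8, Z = 6; distinct  ✔
4) 3S - 2Z = 3(3) - 2(6) = -3  ✔
5) abs(6 - 14) = 8; 8 > 7, exceeds bound 7  ✘
6) V + Y = 14 + 7 = 21; 21 > 20, bound 20 not met  ✘
7) Y = 7 = 7 (first disjunct)  ✔
8) S = 3 ≠ 0 and Z = 6 ≠ 7; both disjuncts false  ✘
9) max(14, 7, 6) = 14  ✔

Constraints 5, 6, 8 do not hold.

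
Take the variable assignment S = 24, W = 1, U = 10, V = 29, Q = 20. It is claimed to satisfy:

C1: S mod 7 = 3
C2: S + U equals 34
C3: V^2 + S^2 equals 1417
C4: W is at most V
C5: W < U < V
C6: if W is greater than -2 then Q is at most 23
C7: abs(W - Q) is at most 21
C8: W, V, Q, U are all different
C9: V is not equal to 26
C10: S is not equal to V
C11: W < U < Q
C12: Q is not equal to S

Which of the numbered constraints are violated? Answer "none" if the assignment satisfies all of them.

The assignment satisfies every constraint.

C1: 24 mod 7 = 3  yes
C2: S + U = 24 + 10 = 34  yes
C3: V^2 + S^2 = 29^2 + 24^2 = 841 + 576 = 1417  yes
C4: W = 1, V = 29; 1 ≤ 29  yes
C5: values 1 < 10 < 29  yes
C6: W = 1 > -2, so we need Q ≤ 23; Q = 20 ≤ 23  yes
C7: abs(1 - 20) = 19; 19 ≤ 21  yes
C8: values 1, 29, 20, 10 are pairwise distinct  yes
C9: V = 29, and 29 ≠ 26  yes
C10: S = 24, V = 29; distinct  yes
C11: values 1 < 10 < 20  yes
C12: Q = 20, S = 24; distinct  yes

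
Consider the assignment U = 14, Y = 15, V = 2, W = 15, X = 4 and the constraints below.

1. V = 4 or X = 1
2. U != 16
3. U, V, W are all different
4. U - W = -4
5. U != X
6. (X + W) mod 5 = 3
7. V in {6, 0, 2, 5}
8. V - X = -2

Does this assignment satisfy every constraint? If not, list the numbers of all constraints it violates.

1. V = 2 ≠ 4 and X = 4 ≠ 1; both disjuncts false — violated.
2. U = 14, and 14 ≠ 16 — satisfied.
3. values 14, 2, 15 are pairwise distinct — satisfied.
4. U - W = 14 - 15 = -1, not -4 — violated.
5. U = 14, X = 4; distinct — satisfied.
6. X + W = 19; 19 mod 5 = 4, not 3 — violated.
7. V = 2 is in {6, 0, 2, 5} — satisfied.
8. V - X = 2 - 4 = -2 — satisfied.

No — constraints 1, 4, 6 are not satisfied.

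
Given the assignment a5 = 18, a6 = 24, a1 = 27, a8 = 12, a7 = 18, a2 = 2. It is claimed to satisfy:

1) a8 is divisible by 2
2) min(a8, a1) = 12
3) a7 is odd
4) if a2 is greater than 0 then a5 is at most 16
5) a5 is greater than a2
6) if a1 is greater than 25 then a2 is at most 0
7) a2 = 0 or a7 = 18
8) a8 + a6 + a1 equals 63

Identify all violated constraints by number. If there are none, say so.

1) 12 / 2 = 6, so 2 divides 12  ✔
2) min(12, 27) = 12  ✔
3) a7 = 18 is even  ✘
4) a2 = 2 > 0, so we need a5 ≤ 16; but a5 = 18 > 16  ✘
5) a5 = 18, a2 = 2; 18 > 2  ✔
6) a1 = 27 > 25, so we need a2 ≤ 0; but a2 = 2 > 0  ✘
7) a2 = 2 ≠ 0, but a7 = 18 = 18 (second disjunct)  ✔
8) a8 + a6 + a1 = 12 + 24 + 27 = 63  ✔

Constraints 3, 4, and 6 do not hold.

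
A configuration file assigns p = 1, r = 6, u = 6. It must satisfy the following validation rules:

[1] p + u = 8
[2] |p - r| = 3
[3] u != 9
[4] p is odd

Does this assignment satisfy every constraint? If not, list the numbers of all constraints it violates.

The assignment fails constraints 1, 2.

[1] p + u = 1 + 6 = 7, not 8 — fails.
[2] |1 - 6| = 5, not 3 — fails.
[3] u = 6, and 6 ≠ 9 — holds.
[4] p = 1 is odd — holds.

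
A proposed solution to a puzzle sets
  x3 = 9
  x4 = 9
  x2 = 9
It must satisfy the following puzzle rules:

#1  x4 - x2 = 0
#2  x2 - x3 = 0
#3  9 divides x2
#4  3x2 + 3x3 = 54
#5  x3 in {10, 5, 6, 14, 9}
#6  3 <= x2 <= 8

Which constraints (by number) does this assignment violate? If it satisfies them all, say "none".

Constraint 6 is violated.

#1 x4 - x2 = 9 - 9 = 0  OK
#2 x2 - x3 = 9 - 9 = 0  OK
#3 9 / 9 = 1, so 9 divides 9  OK
#4 3x2 + 3x3 = 3(9) + 3(9) = 54  OK
#5 x3 = 9 is in {10, 5, 6, 14, 9}  OK
#6 x2 = 9 is outside [3, 8]  FAIL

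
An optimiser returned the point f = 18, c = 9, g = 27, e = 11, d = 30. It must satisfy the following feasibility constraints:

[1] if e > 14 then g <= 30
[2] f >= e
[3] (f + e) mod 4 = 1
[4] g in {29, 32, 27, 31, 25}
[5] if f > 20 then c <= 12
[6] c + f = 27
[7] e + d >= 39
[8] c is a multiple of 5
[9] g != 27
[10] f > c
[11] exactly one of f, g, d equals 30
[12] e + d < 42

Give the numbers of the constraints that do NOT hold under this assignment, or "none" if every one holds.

The assignment fails constraints 8 and 9.

[1] e = 11, not > 14; antecedent false, conditional vacuously true — satisfied.
[2] f = 18, e = 11; 18 ≥ 11 — satisfied.
[3] f + e = 29; 29 mod 4 = 1 — satisfied.
[4] g = 27 is in {29, 32, 27, 31, 25} — satisfied.
[5] f = 18, not > 20; antecedent false, conditional vacuously true — satisfied.
[6] c + f = 9 + 18 = 27 — satisfied.
[7] e + d = 11 + 30 = 41; 41 ≥ 39 — satisfied.
[8] 9 = 5*1 + 4, so 5 does not divide 9 — violated.
[9] g = 27, but 27 is required to differ — violated.
[10] f = 18, c = 9; 18 > 9 — satisfied.
[11] f=18, g=27, d=30; 1 of them equals 30 — satisfied.
[12] e + d = 11 + 30 = 41; 41 < 42 — satisfied.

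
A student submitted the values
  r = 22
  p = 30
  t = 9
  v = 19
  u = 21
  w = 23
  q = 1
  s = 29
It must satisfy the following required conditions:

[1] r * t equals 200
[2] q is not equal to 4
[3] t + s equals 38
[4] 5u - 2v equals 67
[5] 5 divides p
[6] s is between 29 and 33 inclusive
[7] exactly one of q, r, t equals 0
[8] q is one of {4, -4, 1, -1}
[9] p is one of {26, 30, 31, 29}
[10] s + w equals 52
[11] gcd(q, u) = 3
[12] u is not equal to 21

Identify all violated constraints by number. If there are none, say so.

[1] r * t = 22 * 9 = 198, not 200  no
[2] q = 1, and 1 ≠ 4  yes
[3] t + s = 9 + 29 = 38  yes
[4] 5u - 2v = 5(21) - 2(19) = 67  yes
[5] 30 / 5 = 6, so 5 divides 30  yes
[6] s = 29 lies in [29, 33]  yes
[7] q=1, r=22, t=9; 0 of them equal 0, not exactly one  no
[8] q = 1 is in {4, -4, 1, -1}  yes
[9] p = 30 is in {26, 30, 31, 29}  yes
[10] s + w = 29 + 23 = 52  yes
[11] gcd(1, 21) = 1, not 3  no
[12] u = 21, but 21 is required to differ  no

No — constraints 1, 7, 11, 12 are not satisfied.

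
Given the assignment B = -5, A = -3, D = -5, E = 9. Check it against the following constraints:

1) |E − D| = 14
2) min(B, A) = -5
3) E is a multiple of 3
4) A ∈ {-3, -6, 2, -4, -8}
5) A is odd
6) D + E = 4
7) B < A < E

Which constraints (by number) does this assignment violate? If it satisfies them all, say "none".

1) |9 − (-5)| = 14  yes
2) min(-5, -3) = -5  yes
3) 9 / 3 = 3, so 3 divides 9  yes
4) A = -3 is in {-3, -6, 2, -4, -8}  yes
5) A = -3 is odd  yes
6) D + E = -5 + 9 = 4  yes
7) values -5 < -3 < 9  yes

Yes — all constraints hold.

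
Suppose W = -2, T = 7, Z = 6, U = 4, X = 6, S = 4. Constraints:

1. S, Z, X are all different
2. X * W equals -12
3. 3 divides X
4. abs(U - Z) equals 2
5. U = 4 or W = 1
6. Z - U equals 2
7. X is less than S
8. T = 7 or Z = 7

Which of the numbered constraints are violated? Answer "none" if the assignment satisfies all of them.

1. Z = X = 6, not all different  ✗
2. X * W = 6 * (-2) = -12  ✓
3. 6 / 3 = 2, so 3 divides 6  ✓
4. abs(4 - 6) = 2  ✓
5. U = 4 = 4 (first disjunct)  ✓
6. Z - U = 6 - 4 = 2  ✓
7. X = 6, S = 4; 6 ≥ 4 (want <)  ✗
8. T = 7 = 7 (first disjunct)  ✓

Constraints 1 and 7 are violated.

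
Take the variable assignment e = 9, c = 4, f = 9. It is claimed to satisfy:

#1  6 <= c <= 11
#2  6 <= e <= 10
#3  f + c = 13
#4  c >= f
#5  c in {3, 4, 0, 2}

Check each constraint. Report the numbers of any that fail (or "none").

#1 c = 4 is outside [6, 11]  ✗
#2 e = 9 lies in [6, 10]  ✓
#3 f + c = 9 + 4 = 13  ✓
#4 c = 4, f = 9; 4 < 9 (want ≥)  ✗
#5 c = 4 is in {3, 4, 0, 2}  ✓

No — constraints 1, 4 are not satisfied.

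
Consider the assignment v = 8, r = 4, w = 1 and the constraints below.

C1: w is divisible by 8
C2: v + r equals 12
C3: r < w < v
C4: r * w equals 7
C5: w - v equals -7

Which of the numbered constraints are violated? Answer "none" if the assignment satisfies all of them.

C1: 1 = 8*0 + 1, so 8 does not divide 1  FAIL
C2: v + r = 8 + 4 = 12  OK
C3: values 4, 1, 8; r = 4 is not < w = 1  FAIL
C4: r * w = 4 * 1 = 4, not 7  FAIL
C5: w - v = 1 - 8 = -7  OK

Violated: 1, 3, and 4.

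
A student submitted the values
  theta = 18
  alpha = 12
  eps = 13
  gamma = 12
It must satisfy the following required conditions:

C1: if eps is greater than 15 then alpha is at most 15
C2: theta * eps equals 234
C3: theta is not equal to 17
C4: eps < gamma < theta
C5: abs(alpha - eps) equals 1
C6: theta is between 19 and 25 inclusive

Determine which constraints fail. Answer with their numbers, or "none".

C1: eps = 13, not > 15; antecedent false, conditional vacuously true  ✓
C2: theta * eps = 18 * 13 = 234  ✓
C3: theta = 18, and 18 ≠ 17  ✓
C4: values 13, 12, 18; eps = 13 is not < gamma = 12  ✗
C5: abs(12 - 13) = 1  ✓
C6: theta = 18 is outside [19, 25]  ✗

The assignment fails constraints 4, 6.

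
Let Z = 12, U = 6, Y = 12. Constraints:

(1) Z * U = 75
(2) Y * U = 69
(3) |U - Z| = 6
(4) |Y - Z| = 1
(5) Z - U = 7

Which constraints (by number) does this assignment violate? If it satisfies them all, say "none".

(1) Z * U = 12 * 6 = 72, not 75  ✘
(2) Y * U = 12 * 6 = 72, not 69  ✘
(3) |6 - 12| = 6  ✔
(4) |12 - 12| = 0, not 1  ✘
(5) Z - U = 12 - 6 = 6, not 7  ✘

No — constraints 1, 2, 4, and 5 are not satisfied.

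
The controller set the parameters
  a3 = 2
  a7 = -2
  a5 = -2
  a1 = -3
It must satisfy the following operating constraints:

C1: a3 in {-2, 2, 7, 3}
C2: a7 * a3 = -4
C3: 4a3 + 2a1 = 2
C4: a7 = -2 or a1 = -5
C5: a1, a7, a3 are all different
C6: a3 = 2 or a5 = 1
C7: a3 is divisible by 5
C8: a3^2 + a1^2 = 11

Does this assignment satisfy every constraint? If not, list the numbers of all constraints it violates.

C1: a3 = 2 is in {-2, 2, 7, 3}  OK
C2: a7 * a3 = -2 * 2 = -4  OK
C3: 4a3 + 2a1 = 4(2) + 2(-3) = 2  OK
C4: a7 = -2 = -2 (first disjunct)  OK
C5: values -3, -2, 2 are pairwise distinct  OK
C6: a3 = 2 = 2 (first disjunct)  OK
C7: 2 = 5*0 + 2, so 5 does not divide 2  FAIL
C8: a3^2 + a1^2 = 2^2 + (-3)^2 = 4 + 9 = 13, not 11  FAIL

Violated: 7, 8.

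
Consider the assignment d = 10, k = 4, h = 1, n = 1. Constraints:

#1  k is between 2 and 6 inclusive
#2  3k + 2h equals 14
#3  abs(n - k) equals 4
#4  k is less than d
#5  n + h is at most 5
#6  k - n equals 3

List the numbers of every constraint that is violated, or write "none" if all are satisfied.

The assignment fails constraint 3.

#1 k = 4 lies in [2, 6] — satisfied.
#2 3k + 2h = 3(4) + 2(1) = 14 — satisfied.
#3 abs(1 - 4) = 3, not 4 — violated.
#4 k = 4, d = 10; 4 < 10 — satisfied.
#5 n + h = 1 + 1 = 2; 2 ≤ 5 — satisfied.
#6 k - n = 4 - 1 = 3 — satisfied.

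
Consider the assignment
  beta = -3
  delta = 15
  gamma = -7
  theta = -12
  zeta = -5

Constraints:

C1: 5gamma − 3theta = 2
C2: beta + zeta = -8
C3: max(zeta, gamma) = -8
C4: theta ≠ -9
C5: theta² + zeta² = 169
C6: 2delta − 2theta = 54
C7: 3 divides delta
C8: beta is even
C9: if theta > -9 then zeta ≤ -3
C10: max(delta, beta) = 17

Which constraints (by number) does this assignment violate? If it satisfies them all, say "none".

C1: 5gamma − 3theta = 5(-7) − 3(-12) = 1, not 2  FAIL
C2: beta + zeta = -3 + (-5) = -8  OK
C3: max(-5, -7) = -5, not -8  FAIL
C4: theta = -12, and -12 ≠ -9  OK
C5: theta² + zeta² = (-12)² + (-5)² = 144 + 25 = 169  OK
C6: 2delta − 2theta = 2(15) − 2(-12) = 54  OK
C7: 15 / 3 = 5, so 3 divides 15  OK
C8: beta = -3 is odd  FAIL
C9: theta = -12, not > -9; antecedent false, conditional vacuously true  OK
C10: max(15, -3) = 15, not 17  FAIL

The assignment fails constraints 1, 3, 8, and 10.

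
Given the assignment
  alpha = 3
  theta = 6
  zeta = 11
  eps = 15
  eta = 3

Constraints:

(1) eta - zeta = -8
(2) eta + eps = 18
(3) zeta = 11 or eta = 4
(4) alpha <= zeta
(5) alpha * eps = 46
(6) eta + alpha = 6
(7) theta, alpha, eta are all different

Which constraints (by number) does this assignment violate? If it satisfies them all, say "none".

No — constraints 5 and 7 are not satisfied.

(1) eta - zeta = 3 - 11 = -8 — OK.
(2) eta + eps = 3 + 15 = 18 — OK.
(3) zeta = 11 = 11 (first disjunct) — OK.
(4) alpha = 3, zeta = 11; 3 ≤ 11 — OK.
(5) alpha * eps = 3 * 15 = 45, not 46 — violated.
(6) eta + alpha = 3 + 3 = 6 — OK.
(7) alpha = eta = 3, not all different — violated.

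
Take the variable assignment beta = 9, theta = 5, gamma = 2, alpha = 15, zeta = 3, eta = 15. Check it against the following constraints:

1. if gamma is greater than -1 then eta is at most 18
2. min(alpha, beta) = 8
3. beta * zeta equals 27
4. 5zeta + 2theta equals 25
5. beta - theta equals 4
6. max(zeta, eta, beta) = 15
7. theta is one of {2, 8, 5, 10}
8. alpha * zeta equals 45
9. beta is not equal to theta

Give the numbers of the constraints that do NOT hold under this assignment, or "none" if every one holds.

Violated: 2.

1. gamma = 2 > -1, so we need eta ≤ 18; eta = 15 ≤ 18 — OK.
2. min(15, 9) = 9, not 8 — violated.
3. beta * zeta = 9 * 3 = 27 — OK.
4. 5zeta + 2theta = 5(3) + 2(5) = 25 — OK.
5. beta - theta = 9 - 5 = 4 — OK.
6. max(3, 15, 9) = 15 — OK.
7. theta = 5 is in {2, 8, 5, 10} — OK.
8. alpha * zeta = 15 * 3 = 45 — OK.
9. beta = 9, theta = 5; distinct — OK.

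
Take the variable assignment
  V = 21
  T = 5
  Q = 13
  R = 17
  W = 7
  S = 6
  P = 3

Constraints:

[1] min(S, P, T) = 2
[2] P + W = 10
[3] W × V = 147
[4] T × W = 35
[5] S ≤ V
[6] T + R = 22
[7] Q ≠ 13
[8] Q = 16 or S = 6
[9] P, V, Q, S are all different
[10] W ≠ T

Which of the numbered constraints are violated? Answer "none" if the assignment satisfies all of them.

Violated: 1 and 7.

[1] min(6, 3, 5) = 3, not 2 — does not hold.
[2] P + W = 3 + 7 = 10 — holds.
[3] W × V = 7 × 21 = 147 — holds.
[4] T × W = 5 × 7 = 35 — holds.
[5] S = 6, V = 21; 6 ≤ 21 — holds.
[6] T + R = 5 + 17 = 22 — holds.
[7] Q = 13, but 13 is required to differ — does not hold.
[8] Q = 13 ≠ 16, but S = 6 = 6 (second disjunct) — holds.
[9] values 3, 21, 13, 6 are pairwise distinct — holds.
[10] W = 7, T = 5; distinct — holds.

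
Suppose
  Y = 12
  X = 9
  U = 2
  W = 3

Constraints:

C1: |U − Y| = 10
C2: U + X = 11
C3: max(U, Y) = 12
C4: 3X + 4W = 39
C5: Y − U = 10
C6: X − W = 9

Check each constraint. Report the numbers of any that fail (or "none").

C1: |2 − 12| = 10  OK
C2: U + X = 2 + 9 = 11  OK
C3: max(2, 12) = 12  OK
C4: 3X + 4W = 3(9) + 4(3) = 39  OK
C5: Y − U = 12 − 2 = 10  OK
C6: X − W = 9 − 3 = 6, not 9  FAIL

Constraint 6 does not hold.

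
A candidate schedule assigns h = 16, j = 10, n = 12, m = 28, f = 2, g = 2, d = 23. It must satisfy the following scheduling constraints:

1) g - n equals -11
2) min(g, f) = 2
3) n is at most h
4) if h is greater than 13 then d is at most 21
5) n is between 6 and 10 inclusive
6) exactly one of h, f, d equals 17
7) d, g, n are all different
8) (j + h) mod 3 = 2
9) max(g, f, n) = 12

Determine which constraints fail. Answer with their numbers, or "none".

1) g - n = 2 - 12 = -10, not -11 — violated.
2) min(2, 2) = 2 — OK.
3) n = 12, h = 16; 12 ≤ 16 — OK.
4) h = 16 > 13, so we need d ≤ 21; but d = 23 > 21 — violated.
5) n = 12 is outside [6, 10] — violated.
6) h=16, f=2, d=23; 0 of them equal 17, not exactly one — violated.
7) values 23, 2, 12 are pairwise distinct — OK.
8) j + h = 26; 26 mod 3 = 2 — OK.
9) max(2, 2, 12) = 12 — OK.

Constraints 1, 4, 5, and 6 are violated.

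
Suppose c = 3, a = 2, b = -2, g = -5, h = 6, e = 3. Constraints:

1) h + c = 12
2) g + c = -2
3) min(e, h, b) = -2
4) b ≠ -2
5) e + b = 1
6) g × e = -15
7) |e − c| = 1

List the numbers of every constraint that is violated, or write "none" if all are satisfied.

Violated: 1, 4, 7.

1) h + c = 6 + 3 = 9, not 12  FAIL
2) g + c = -5 + 3 = -2  OK
3) min(3, 6, -2) = -2  OK
4) b = -2, but -2 is required to differ  FAIL
5) e + b = 3 + (-2) = 1  OK
6) g × e = -5 × 3 = -15  OK
7) |3 − 3| = 0, not 1  FAIL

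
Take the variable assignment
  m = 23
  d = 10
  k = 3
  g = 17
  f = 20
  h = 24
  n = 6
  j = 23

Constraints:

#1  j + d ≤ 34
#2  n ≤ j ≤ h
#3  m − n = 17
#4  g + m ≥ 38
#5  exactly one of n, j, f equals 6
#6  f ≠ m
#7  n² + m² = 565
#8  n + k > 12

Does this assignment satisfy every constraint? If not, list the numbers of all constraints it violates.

Constraint 8 does not hold.

#1 j + d = 23 + 10 = 33; 33 ≤ 34  true
#2 values 6 ≤ 23 ≤ 24  true
#3 m − n = 23 − 6 = 17  true
#4 g + m = 17 + 23 = 40; 40 ≥ 38  true
#5 n=6, j=23, f=20; 1 of them equals 6  true
#6 f = 20, m = 23; distinct  true
#7 n² + m² = 6² + 23² = 36 + 529 = 565  true
#8 n + k = 6 + 3 = 9; 9 ≤ 12, bound 12 not met  false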